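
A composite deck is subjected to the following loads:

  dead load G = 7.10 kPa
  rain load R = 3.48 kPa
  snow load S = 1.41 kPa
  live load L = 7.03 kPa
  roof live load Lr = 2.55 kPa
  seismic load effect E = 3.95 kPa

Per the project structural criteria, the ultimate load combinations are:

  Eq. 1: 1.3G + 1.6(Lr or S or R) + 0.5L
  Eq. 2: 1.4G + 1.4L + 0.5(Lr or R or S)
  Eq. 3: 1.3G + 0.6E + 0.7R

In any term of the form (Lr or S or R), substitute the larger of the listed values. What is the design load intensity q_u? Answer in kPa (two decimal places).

21.52 kPa

(Lr or S or R) → R = 3.48 kPa; (Lr or R or S) → R = 3.48 kPa.
Eq. 1: 1.3(7.10) + 1.6(3.48) + 0.5(7.03) = 18.31
Eq. 2: 1.4(7.10) + 1.4(7.03) + 0.5(3.48) = 9.94 + 9.84 + 1.74 = 21.52
Eq. 3: 1.3(7.10) + 0.6(3.95) + 0.7(3.48) = 9.23 + 2.37 + 2.44 = 14.04
Maximum is from combination 2.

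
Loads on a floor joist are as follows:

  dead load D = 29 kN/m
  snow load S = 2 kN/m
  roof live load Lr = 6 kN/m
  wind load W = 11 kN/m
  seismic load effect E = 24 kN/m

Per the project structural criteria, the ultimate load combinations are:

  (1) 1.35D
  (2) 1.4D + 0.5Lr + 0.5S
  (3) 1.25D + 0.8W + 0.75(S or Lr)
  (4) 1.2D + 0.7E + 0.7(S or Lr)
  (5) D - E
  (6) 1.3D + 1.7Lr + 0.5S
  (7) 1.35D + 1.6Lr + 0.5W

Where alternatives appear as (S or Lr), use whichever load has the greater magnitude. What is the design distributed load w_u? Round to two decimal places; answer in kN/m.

(S or Lr) → Lr = 6 kN/m.
(1) 1.35(29) = 39.15
(2) 1.4(29) + 0.5(6) + 0.5(2) = 40.60 + 3.00 + 1.00 = 44.60
(3) 1.25(29) + 0.8(11) + 0.75(6) = 36.25 + 8.80 + 4.50 = 49.55
(4) 1.2(29) + 0.7(24) + 0.7(6) = 34.80 + 16.80 + 4.20 = 55.80
(5) 1.0(29) - 1.0(24) = 29.00 - 24.00 = 5.00
(6) 1.3(29) + 1.7(6) + 0.5(2) = 37.70 + 10.20 + 1.00 = 48.90
(7) 1.35(29) + 1.6(6) + 0.5(11) = 39.15 + 9.60 + 5.50 = 54.25
Combination 4 governs: w_u = 55.80 kN/m.

55.80 kN/m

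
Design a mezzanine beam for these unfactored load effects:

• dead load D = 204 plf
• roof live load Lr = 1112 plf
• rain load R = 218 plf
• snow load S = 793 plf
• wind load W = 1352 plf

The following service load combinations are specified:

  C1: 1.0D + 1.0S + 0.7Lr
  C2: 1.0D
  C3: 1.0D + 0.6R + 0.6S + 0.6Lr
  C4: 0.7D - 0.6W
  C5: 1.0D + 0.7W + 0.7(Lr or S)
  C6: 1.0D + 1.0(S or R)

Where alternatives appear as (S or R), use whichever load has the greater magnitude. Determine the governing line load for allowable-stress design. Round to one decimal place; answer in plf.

(Lr or S) → Lr = 1112 plf; (S or R) → S = 793 plf.
C1: 1.0(204) + 1.0(793) + 0.7(1112) = 204.0 + 793.0 + 778.4 = 1775.4
C2: 1.0(204) = 204.0
C3: 1.0(204) + 0.6(218) + 0.6(793) + 0.6(1112) = 204.0 + 130.8 + 475.8 + 667.2 = 1477.8
C4: 0.7(204) - 0.6(1352) = 142.8 - 811.2 = -668.4
C5: 1.0(204) + 0.7(1352) + 0.7(1112) = 204.0 + 946.4 + 778.4 = 1928.8
C6: 1.0(204) + 1.0(793) = 204.0 + 793.0 = 997.0
Combination 5 governs: w = 1928.8 plf.

1928.8 plf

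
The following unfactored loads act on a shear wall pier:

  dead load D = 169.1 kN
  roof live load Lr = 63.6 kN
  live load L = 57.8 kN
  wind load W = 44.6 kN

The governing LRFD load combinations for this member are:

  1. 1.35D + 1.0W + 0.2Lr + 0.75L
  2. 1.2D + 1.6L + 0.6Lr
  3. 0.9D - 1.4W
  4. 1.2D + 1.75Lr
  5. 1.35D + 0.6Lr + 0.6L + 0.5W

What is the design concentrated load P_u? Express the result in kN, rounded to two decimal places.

333.56 kN

1. 1.35(169.1) + 1.0(44.6) + 0.2(63.6) + 0.75(57.8) = 228.29 + 44.60 + 12.72 + 43.35 = 328.96
2. 1.2(169.1) + 1.6(57.8) + 0.6(63.6) = 202.92 + 92.48 + 38.16 = 333.56
3. 0.9(169.1) - 1.4(44.6) = 152.19 - 62.44 = 89.75
4. 1.2(169.1) + 1.75(63.6) = 202.92 + 111.30 = 314.22
5. 1.35(169.1) + 0.6(63.6) + 0.6(57.8) + 0.5(44.6) = 228.29 + 38.16 + 34.68 + 22.30 = 323.43
Maximum is from combination 2.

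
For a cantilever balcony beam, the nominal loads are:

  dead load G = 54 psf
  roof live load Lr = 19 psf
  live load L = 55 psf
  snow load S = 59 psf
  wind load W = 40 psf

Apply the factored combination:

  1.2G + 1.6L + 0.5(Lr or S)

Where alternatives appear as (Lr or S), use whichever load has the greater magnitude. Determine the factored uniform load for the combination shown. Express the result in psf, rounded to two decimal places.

(Lr or S) → S = 59 psf.
1.2(54) + 1.6(55) + 0.5(59) = 182.30
q_u = 182.30 psf.

182.30 psf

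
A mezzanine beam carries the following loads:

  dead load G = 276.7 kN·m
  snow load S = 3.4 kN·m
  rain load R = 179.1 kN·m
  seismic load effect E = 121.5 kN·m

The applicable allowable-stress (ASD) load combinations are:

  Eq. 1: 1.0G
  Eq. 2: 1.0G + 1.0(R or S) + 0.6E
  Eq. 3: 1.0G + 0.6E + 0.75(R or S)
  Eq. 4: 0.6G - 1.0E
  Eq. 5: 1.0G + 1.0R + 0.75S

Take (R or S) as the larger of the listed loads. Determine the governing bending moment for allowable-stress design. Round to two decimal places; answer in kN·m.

528.70 kN·m

(R or S) → R = 179.1 kN·m.
Eq. 1: 1.0(276.7) = 276.70
Eq. 2: 1.0(276.7) + 1.0(179.1) + 0.6(121.5) = 528.70
Eq. 3: 1.0(276.7) + 0.6(121.5) + 0.75(179.1) = 483.93
Eq. 4: 0.6(276.7) - 1.0(121.5) = 44.52
Eq. 5: 1.0(276.7) + 1.0(179.1) + 0.75(3.4) = 458.35
Combination 2 governs: M = 528.70 kN·m.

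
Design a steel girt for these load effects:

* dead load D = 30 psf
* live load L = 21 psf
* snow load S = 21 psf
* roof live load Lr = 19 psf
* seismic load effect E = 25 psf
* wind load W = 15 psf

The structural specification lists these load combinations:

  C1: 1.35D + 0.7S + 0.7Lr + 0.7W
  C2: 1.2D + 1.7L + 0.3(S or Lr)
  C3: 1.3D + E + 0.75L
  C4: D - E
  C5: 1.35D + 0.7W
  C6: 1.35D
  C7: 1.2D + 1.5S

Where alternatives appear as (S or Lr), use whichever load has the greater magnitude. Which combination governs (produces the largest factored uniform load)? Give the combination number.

(S or Lr) → S = 21 psf.
C1: 1.35(30) + 0.7(21) + 0.7(19) + 0.7(15) = 40.50 + 14.70 + 13.30 + 10.50 = 79.00
C2: 1.2(30) + 1.7(21) + 0.3(21) = 36.00 + 35.70 + 6.30 = 78.00
C3: 1.3(30) + 1.0(25) + 0.75(21) = 39.00 + 25.00 + 15.75 = 79.75
C4: 1.0(30) - 1.0(25) = 30.00 - 25.00 = 5.00
C5: 1.35(30) + 0.7(15) = 40.50 + 10.50 = 51.00
C6: 1.35(30) = 40.50
C7: 1.2(30) + 1.5(21) = 36.00 + 31.50 = 67.50
The largest value is 79.75 psf from combination 3.

Combination 3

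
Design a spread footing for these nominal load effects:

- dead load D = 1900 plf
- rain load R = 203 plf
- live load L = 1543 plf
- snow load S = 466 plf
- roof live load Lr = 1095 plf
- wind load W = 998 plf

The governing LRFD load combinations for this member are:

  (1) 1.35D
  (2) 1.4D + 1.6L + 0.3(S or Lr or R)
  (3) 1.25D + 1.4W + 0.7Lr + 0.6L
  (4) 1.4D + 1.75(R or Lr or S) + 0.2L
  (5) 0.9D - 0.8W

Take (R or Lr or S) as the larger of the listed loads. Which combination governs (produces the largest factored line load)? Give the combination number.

(S or Lr or R) → Lr = 1095 plf; (R or Lr or S) → Lr = 1095 plf.
(1) 1.35(1900) = 2565.0
(2) 1.4(1900) + 1.6(1543) + 0.3(1095) = 2660.0 + 2468.8 + 328.5 = 5457.3
(3) 1.25(1900) + 1.4(998) + 0.7(1095) + 0.6(1543) = 2375.0 + 1397.2 + 766.5 + 925.8 = 5464.5
(4) 1.4(1900) + 1.75(1095) + 0.2(1543) = 2660.0 + 1916.3 + 308.6 = 4884.9
(5) 0.9(1900) - 0.8(998) = 1710.0 - 798.4 = 911.6
The largest value is 5464.5 plf from combination 3.

Combination 3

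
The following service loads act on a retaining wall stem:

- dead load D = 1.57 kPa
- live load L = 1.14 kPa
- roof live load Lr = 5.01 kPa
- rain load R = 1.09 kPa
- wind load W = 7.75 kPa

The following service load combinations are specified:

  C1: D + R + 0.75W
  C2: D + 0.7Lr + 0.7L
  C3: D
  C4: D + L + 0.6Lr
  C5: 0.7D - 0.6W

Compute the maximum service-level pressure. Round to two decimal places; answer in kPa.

C1: 1.0(1.57) + 1.0(1.09) + 0.75(7.75) = 8.47
C2: 1.0(1.57) + 0.7(5.01) + 0.7(1.14) = 5.88
C3: 1.0(1.57) = 1.57
C4: 1.0(1.57) + 1.0(1.14) + 0.6(5.01) = 5.72
C5: 0.7(1.57) - 0.6(7.75) = -3.55
The controlling combination is 1, giving 8.47 kPa.

8.47 kPa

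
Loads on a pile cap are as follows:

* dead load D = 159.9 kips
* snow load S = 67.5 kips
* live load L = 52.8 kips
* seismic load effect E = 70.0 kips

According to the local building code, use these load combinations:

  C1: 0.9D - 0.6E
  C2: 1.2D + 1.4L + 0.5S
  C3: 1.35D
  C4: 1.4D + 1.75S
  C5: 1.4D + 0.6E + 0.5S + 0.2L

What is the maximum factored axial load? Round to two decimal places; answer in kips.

C1: 0.9(159.9) - 0.6(70.0) = 143.91 - 42.00 = 101.91
C2: 1.2(159.9) + 1.4(52.8) + 0.5(67.5) = 191.88 + 73.92 + 33.75 = 299.55
C3: 1.35(159.9) = 215.87
C4: 1.4(159.9) + 1.75(67.5) = 223.86 + 118.13 = 341.99
C5: 1.4(159.9) + 0.6(70.0) + 0.5(67.5) + 0.2(52.8) = 223.86 + 42.00 + 33.75 + 10.56 = 310.17
Maximum is from combination 4.

341.99 kips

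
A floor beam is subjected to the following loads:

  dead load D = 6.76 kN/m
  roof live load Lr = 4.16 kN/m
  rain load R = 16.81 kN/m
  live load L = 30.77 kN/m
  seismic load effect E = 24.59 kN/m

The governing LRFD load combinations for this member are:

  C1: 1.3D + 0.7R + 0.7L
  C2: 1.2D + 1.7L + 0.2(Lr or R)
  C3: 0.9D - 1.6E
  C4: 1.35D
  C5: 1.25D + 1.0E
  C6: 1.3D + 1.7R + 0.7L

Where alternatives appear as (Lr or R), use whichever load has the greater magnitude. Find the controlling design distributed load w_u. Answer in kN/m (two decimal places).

(Lr or R) → R = 16.81 kN/m.
C1: 1.3(6.76) + 0.7(16.81) + 0.7(30.77) = 42.09
C2: 1.2(6.76) + 1.7(30.77) + 0.2(16.81) = 8.11 + 52.31 + 3.36 = 63.78
C3: 0.9(6.76) - 1.6(24.59) = 6.08 - 39.34 = -33.26
C4: 1.35(6.76) = 9.13
C5: 1.25(6.76) + 1.0(24.59) = 8.45 + 24.59 = 33.04
C6: 1.3(6.76) + 1.7(16.81) + 0.7(30.77) = 58.90
Combination 2 governs: w_u = 63.78 kN/m.

63.78 kN/m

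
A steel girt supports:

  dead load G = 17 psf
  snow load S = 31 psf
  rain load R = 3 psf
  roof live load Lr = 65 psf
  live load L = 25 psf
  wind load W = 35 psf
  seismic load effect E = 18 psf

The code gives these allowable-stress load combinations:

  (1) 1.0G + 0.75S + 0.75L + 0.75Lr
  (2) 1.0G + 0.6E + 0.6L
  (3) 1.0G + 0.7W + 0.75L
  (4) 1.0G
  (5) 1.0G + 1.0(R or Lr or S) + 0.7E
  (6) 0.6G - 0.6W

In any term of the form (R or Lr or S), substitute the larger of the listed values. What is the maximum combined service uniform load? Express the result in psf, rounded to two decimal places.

107.75 psf

(R or Lr or S) → Lr = 65 psf.
(1) 1.0(17) + 0.75(31) + 0.75(25) + 0.75(65) = 17.00 + 23.25 + 18.75 + 48.75 = 107.75
(2) 1.0(17) + 0.6(18) + 0.6(25) = 17.00 + 10.80 + 15.00 = 42.80
(3) 1.0(17) + 0.7(35) + 0.75(25) = 17.00 + 24.50 + 18.75 = 60.25
(4) 1.0(17) = 17.00
(5) 1.0(17) + 1.0(65) + 0.7(18) = 17.00 + 65.00 + 12.60 = 94.60
(6) 0.6(17) - 0.6(35) = 10.20 - 21.00 = -10.80
Maximum is from combination 1.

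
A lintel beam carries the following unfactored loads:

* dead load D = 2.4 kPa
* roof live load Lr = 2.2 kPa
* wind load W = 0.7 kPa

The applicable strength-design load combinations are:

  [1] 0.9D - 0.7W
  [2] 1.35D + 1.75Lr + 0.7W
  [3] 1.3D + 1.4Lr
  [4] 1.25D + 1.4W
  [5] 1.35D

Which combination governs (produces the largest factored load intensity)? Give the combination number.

[1] 0.9(2.4) - 0.7(0.7) = 2.2 - 0.5 = 1.7
[2] 1.35(2.4) + 1.75(2.2) + 0.7(0.7) = 3.2 + 3.9 + 0.5 = 7.6
[3] 1.3(2.4) + 1.4(2.2) = 3.1 + 3.1 = 6.2
[4] 1.25(2.4) + 1.4(0.7) = 3.0 + 1.0 = 4.0
[5] 1.35(2.4) = 3.2
The largest value is 7.6 kPa from combination 2.

Combination 2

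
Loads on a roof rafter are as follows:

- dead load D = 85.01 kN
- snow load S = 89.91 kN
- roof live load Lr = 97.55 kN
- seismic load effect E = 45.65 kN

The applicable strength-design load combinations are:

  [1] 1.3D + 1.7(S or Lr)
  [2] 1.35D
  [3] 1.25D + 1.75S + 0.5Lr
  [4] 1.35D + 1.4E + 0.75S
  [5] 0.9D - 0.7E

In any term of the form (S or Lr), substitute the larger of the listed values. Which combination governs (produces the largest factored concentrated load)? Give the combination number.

(S or Lr) → Lr = 97.55 kN.
[1] 1.3(85.01) + 1.7(97.55) = 110.51 + 165.84 = 276.35
[2] 1.35(85.01) = 114.76
[3] 1.25(85.01) + 1.75(89.91) + 0.5(97.55) = 106.26 + 157.34 + 48.78 = 312.38
[4] 1.35(85.01) + 1.4(45.65) + 0.75(89.91) = 246.11
[5] 0.9(85.01) - 0.7(45.65) = 76.51 - 31.96 = 44.55
The largest value is 312.38 kN from combination 3.

Combination 3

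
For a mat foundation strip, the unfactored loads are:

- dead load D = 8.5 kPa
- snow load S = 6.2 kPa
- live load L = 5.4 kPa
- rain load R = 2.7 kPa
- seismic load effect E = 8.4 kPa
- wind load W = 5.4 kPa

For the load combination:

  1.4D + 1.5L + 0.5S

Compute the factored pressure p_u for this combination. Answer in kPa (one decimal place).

1.4(8.5) + 1.5(5.4) + 0.5(6.2) = 23.1
p_u = 23.1 kPa.

23.1 kPa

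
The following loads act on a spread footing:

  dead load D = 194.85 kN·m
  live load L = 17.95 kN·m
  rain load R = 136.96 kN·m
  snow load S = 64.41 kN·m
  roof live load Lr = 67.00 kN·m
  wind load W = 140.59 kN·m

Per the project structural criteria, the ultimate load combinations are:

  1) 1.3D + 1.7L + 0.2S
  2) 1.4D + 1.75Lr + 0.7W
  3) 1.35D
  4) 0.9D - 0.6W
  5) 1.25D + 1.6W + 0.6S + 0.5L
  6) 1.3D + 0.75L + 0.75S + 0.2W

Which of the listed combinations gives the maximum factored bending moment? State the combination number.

1) 1.3(194.85) + 1.7(17.95) + 0.2(64.41) = 296.70
2) 1.4(194.85) + 1.75(67.00) + 0.7(140.59) = 272.79 + 117.25 + 98.41 = 488.45
3) 1.35(194.85) = 263.05
4) 0.9(194.85) - 0.6(140.59) = 91.01
5) 1.25(194.85) + 1.6(140.59) + 0.6(64.41) + 0.5(17.95) = 243.56 + 224.94 + 38.65 + 8.98 = 516.13
6) 1.3(194.85) + 0.75(17.95) + 0.75(64.41) + 0.2(140.59) = 343.19
The largest value is 516.13 kN·m from combination 5.

Combination 5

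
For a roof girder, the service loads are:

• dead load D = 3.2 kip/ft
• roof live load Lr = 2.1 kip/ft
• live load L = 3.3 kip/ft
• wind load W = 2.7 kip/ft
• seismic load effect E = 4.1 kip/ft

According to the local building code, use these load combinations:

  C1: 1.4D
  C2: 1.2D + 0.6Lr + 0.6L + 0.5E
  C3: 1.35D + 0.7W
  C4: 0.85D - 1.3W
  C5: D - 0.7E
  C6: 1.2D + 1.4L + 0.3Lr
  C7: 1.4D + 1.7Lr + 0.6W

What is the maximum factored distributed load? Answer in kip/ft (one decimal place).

C1: 1.4(3.2) = 4.5
C2: 1.2(3.2) + 0.6(2.1) + 0.6(3.3) + 0.5(4.1) = 9.1
C3: 1.35(3.2) + 0.7(2.7) = 6.2
C4: 0.85(3.2) - 1.3(2.7) = -0.8
C5: 1.0(3.2) - 0.7(4.1) = 0.3
C6: 1.2(3.2) + 1.4(3.3) + 0.3(2.1) = 9.1
C7: 1.4(3.2) + 1.7(2.1) + 0.6(2.7) = 9.7
The controlling combination is 7, giving 9.7 kip/ft.

9.7 kip/ft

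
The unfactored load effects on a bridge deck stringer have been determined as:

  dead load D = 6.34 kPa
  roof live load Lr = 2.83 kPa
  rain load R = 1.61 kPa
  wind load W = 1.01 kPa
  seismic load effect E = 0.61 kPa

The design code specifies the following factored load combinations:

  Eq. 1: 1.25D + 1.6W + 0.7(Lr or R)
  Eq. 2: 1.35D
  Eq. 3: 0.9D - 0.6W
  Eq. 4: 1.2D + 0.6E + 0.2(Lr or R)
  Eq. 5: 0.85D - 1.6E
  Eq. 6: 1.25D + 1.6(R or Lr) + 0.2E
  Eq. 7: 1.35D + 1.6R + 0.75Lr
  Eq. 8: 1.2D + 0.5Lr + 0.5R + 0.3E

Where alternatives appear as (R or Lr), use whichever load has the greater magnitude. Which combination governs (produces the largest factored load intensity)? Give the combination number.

Combination 7

(Lr or R) → Lr = 2.83 kPa; (R or Lr) → Lr = 2.83 kPa.
Eq. 1: 1.25(6.34) + 1.6(1.01) + 0.7(2.83) = 11.52
Eq. 2: 1.35(6.34) = 8.56
Eq. 3: 0.9(6.34) - 0.6(1.01) = 5.71 - 0.61 = 5.10
Eq. 4: 1.2(6.34) + 0.6(0.61) + 0.2(2.83) = 8.54
Eq. 5: 0.85(6.34) - 1.6(0.61) = 5.39 - 0.98 = 4.41
Eq. 6: 1.25(6.34) + 1.6(2.83) + 0.2(0.61) = 7.93 + 4.53 + 0.12 = 12.58
Eq. 7: 1.35(6.34) + 1.6(1.61) + 0.75(2.83) = 8.56 + 2.58 + 2.12 = 13.26
Eq. 8: 1.2(6.34) + 0.5(2.83) + 0.5(1.61) + 0.3(0.61) = 10.01
The largest value is 13.26 kPa from combination 7.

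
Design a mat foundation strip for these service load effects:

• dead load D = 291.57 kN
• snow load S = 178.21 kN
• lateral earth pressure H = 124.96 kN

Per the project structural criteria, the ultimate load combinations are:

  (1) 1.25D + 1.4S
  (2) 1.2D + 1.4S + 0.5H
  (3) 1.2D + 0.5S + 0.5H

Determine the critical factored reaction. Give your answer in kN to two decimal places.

661.86 kN

(1) 1.25(291.57) + 1.4(178.21) = 613.96
(2) 1.2(291.57) + 1.4(178.21) + 0.5(124.96) = 661.86
(3) 1.2(291.57) + 0.5(178.21) + 0.5(124.96) = 501.47
The controlling combination is 2, giving 661.86 kN.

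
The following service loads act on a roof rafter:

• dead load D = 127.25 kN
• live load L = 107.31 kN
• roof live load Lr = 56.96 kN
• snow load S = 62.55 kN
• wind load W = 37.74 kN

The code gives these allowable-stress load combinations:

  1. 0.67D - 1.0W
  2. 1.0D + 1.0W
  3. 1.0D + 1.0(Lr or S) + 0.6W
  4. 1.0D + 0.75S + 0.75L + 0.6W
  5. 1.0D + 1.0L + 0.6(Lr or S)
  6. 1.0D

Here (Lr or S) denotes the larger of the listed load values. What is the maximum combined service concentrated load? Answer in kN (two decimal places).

(Lr or S) → S = 62.55 kN.
1. 0.67(127.25) - 1.0(37.74) = 85.26 - 37.74 = 47.52
2. 1.0(127.25) + 1.0(37.74) = 127.25 + 37.74 = 164.99
3. 1.0(127.25) + 1.0(62.55) + 0.6(37.74) = 127.25 + 62.55 + 22.64 = 212.44
4. 1.0(127.25) + 0.75(62.55) + 0.75(107.31) + 0.6(37.74) = 277.29
5. 1.0(127.25) + 1.0(107.31) + 0.6(62.55) = 127.25 + 107.31 + 37.53 = 272.09
6. 1.0(127.25) = 127.25
Maximum is from combination 4.

277.29 kN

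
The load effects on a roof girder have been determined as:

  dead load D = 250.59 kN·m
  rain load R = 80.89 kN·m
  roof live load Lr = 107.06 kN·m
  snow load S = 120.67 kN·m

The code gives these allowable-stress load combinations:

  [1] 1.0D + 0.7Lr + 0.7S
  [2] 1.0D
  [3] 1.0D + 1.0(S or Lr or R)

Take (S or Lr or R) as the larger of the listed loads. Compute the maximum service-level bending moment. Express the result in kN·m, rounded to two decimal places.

410.00 kN·m

(S or Lr or R) → S = 120.67 kN·m.
[1] 1.0(250.59) + 0.7(107.06) + 0.7(120.67) = 250.59 + 74.94 + 84.47 = 410.00
[2] 1.0(250.59) = 250.59
[3] 1.0(250.59) + 1.0(120.67) = 250.59 + 120.67 = 371.26
The controlling combination is 1, giving 410.00 kN·m.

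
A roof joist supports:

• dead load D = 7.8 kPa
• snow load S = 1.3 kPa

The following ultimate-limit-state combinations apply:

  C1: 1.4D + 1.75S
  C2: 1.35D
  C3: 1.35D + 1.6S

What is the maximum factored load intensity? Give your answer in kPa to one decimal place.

C1: 1.4(7.8) + 1.75(1.3) = 10.9 + 2.3 = 13.2
C2: 1.35(7.8) = 10.5
C3: 1.35(7.8) + 1.6(1.3) = 10.5 + 2.1 = 12.6
Combination 1 governs: q_u = 13.2 kPa.

13.2 kPa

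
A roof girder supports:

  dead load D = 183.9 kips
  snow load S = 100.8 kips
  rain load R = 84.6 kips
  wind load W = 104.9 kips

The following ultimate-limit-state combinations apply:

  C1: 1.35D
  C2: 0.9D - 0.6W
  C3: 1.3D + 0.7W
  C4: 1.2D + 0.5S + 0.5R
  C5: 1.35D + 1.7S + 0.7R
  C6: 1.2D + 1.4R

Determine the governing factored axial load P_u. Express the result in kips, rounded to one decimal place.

478.8 kips

C1: 1.35(183.9) = 248.3
C2: 0.9(183.9) - 0.6(104.9) = 102.6
C3: 1.3(183.9) + 0.7(104.9) = 312.5
C4: 1.2(183.9) + 0.5(100.8) + 0.5(84.6) = 313.4
C5: 1.35(183.9) + 1.7(100.8) + 0.7(84.6) = 478.8
C6: 1.2(183.9) + 1.4(84.6) = 339.1
The controlling combination is 5, giving 478.8 kips.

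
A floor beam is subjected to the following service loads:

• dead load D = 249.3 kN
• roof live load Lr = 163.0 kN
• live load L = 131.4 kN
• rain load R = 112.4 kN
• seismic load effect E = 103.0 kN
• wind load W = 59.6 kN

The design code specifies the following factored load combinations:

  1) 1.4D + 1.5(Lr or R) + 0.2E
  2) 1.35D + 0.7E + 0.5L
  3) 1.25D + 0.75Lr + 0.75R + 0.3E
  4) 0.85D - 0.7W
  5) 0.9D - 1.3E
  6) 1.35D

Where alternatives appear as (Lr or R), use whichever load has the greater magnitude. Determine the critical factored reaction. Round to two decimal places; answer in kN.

614.12 kN

(Lr or R) → Lr = 163.0 kN.
1) 1.4(249.3) + 1.5(163.0) + 0.2(103.0) = 349.02 + 244.50 + 20.60 = 614.12
2) 1.35(249.3) + 0.7(103.0) + 0.5(131.4) = 336.56 + 72.10 + 65.70 = 474.36
3) 1.25(249.3) + 0.75(163.0) + 0.75(112.4) + 0.3(103.0) = 311.63 + 122.25 + 84.30 + 30.90 = 549.08
4) 0.85(249.3) - 0.7(59.6) = 211.91 - 41.72 = 170.19
5) 0.9(249.3) - 1.3(103.0) = 224.37 - 133.90 = 90.47
6) 1.35(249.3) = 336.56
Maximum is from combination 1.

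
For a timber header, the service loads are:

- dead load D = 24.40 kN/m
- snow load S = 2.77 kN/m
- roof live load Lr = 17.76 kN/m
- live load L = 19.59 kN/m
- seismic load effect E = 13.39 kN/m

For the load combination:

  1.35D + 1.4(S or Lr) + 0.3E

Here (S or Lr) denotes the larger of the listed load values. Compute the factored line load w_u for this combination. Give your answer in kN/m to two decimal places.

61.82 kN/m

(S or Lr) → Lr = 17.76 kN/m.
1.35(24.40) + 1.4(17.76) + 0.3(13.39) = 32.94 + 24.86 + 4.02 = 61.82
w_u = 61.82 kN/m.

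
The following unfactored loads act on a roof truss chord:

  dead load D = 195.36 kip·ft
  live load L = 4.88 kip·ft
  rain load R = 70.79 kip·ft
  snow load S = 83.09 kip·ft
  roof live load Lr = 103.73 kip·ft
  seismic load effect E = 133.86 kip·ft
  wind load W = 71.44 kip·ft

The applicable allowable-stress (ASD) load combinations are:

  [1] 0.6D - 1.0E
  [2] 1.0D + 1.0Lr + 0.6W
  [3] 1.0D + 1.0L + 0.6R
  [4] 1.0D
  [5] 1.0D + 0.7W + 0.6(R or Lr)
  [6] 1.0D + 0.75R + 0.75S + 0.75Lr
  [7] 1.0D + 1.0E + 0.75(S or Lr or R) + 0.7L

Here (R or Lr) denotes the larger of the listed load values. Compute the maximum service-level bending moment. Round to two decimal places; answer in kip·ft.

(R or Lr) → Lr = 103.73 kip·ft; (S or Lr or R) → Lr = 103.73 kip·ft.
[1] 0.6(195.36) - 1.0(133.86) = 117.22 - 133.86 = -16.64
[2] 1.0(195.36) + 1.0(103.73) + 0.6(71.44) = 195.36 + 103.73 + 42.86 = 341.95
[3] 1.0(195.36) + 1.0(4.88) + 0.6(70.79) = 195.36 + 4.88 + 42.47 = 242.71
[4] 1.0(195.36) = 195.36
[5] 1.0(195.36) + 0.7(71.44) + 0.6(103.73) = 195.36 + 50.01 + 62.24 = 307.61
[6] 1.0(195.36) + 0.75(70.79) + 0.75(83.09) + 0.75(103.73) = 195.36 + 53.09 + 62.32 + 77.80 = 388.57
[7] 1.0(195.36) + 1.0(133.86) + 0.75(103.73) + 0.7(4.88) = 410.43
Maximum is from combination 7.

410.43 kip·ft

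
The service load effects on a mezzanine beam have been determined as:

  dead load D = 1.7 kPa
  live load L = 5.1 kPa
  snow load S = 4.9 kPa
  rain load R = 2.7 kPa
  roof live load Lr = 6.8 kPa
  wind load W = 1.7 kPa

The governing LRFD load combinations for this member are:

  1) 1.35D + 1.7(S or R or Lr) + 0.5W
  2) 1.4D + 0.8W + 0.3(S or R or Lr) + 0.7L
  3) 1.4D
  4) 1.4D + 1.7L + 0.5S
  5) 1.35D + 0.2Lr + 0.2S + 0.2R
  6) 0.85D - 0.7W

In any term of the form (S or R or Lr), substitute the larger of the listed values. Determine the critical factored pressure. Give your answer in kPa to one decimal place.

(S or R or Lr) → Lr = 6.8 kPa.
1) 1.35(1.7) + 1.7(6.8) + 0.5(1.7) = 14.7
2) 1.4(1.7) + 0.8(1.7) + 0.3(6.8) + 0.7(5.1) = 2.4 + 1.4 + 2.0 + 3.6 = 9.4
3) 1.4(1.7) = 2.4
4) 1.4(1.7) + 1.7(5.1) + 0.5(4.9) = 13.5
5) 1.35(1.7) + 0.2(6.8) + 0.2(4.9) + 0.2(2.7) = 2.3 + 1.4 + 1.0 + 0.5 = 5.2
6) 0.85(1.7) - 0.7(1.7) = 0.3
The controlling combination is 1, giving 14.7 kPa.

14.7 kPa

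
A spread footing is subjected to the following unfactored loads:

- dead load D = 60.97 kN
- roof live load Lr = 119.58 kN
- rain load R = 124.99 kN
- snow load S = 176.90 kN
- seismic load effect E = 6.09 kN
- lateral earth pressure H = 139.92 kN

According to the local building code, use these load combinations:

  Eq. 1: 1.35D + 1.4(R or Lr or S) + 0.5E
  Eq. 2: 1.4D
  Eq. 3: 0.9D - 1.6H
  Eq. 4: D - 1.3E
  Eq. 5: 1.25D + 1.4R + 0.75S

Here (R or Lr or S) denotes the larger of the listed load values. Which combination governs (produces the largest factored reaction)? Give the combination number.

Combination 5

(R or Lr or S) → S = 176.90 kN.
Eq. 1: 1.35(60.97) + 1.4(176.90) + 0.5(6.09) = 333.01
Eq. 2: 1.4(60.97) = 85.36
Eq. 3: 0.9(60.97) - 1.6(139.92) = -169.00
Eq. 4: 1.0(60.97) - 1.3(6.09) = 53.05
Eq. 5: 1.25(60.97) + 1.4(124.99) + 0.75(176.90) = 383.87
The largest value is 383.87 kN from combination 5.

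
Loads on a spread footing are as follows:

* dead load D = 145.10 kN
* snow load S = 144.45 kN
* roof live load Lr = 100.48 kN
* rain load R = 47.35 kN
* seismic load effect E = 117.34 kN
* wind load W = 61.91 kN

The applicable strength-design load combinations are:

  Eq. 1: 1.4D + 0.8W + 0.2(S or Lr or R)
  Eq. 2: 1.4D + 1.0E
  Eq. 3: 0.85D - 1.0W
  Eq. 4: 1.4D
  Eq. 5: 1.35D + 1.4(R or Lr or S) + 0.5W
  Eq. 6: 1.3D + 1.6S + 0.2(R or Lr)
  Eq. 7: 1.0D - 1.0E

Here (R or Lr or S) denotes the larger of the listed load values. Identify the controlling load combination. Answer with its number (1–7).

Combination 6

(S or Lr or R) → S = 144.45 kN; (R or Lr or S) → S = 144.45 kN; (R or Lr) → Lr = 100.48 kN.
Eq. 1: 1.4(145.10) + 0.8(61.91) + 0.2(144.45) = 281.56
Eq. 2: 1.4(145.10) + 1.0(117.34) = 320.48
Eq. 3: 0.85(145.10) - 1.0(61.91) = 61.43
Eq. 4: 1.4(145.10) = 203.14
Eq. 5: 1.35(145.10) + 1.4(144.45) + 0.5(61.91) = 429.07
Eq. 6: 1.3(145.10) + 1.6(144.45) + 0.2(100.48) = 439.85
Eq. 7: 1.0(145.10) - 1.0(117.34) = 27.76
The largest value is 439.85 kN from combination 6.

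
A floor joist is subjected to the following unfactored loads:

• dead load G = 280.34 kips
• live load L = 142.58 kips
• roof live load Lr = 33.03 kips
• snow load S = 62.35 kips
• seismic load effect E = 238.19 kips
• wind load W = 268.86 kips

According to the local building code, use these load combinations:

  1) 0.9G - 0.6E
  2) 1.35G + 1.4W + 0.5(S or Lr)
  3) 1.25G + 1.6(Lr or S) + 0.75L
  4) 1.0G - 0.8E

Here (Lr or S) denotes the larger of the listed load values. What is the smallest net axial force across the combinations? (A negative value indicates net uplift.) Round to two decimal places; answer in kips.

(S or Lr) → S = 62.35 kips; (Lr or S) → S = 62.35 kips.
1) 0.9(280.34) - 0.6(238.19) = 109.39
2) 1.35(280.34) + 1.4(268.86) + 0.5(62.35) = 378.46 + 376.40 + 31.18 = 786.04
3) 1.25(280.34) + 1.6(62.35) + 0.75(142.58) = 557.12
4) 1.0(280.34) - 0.8(238.19) = 280.34 - 190.55 = 89.79
Combination 4 gives the minimum: 89.79 kips.

89.79 kips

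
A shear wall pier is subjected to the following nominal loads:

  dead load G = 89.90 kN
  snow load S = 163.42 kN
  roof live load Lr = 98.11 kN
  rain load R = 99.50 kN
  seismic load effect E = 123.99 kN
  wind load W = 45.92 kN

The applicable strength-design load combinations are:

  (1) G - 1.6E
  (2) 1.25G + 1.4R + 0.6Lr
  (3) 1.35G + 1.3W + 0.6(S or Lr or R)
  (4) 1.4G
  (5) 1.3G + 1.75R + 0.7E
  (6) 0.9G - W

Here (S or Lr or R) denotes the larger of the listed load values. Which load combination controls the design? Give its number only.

Combination 5

(S or Lr or R) → S = 163.42 kN.
(1) 1.0(89.90) - 1.6(123.99) = 89.90 - 198.38 = -108.48
(2) 1.25(89.90) + 1.4(99.50) + 0.6(98.11) = 310.54
(3) 1.35(89.90) + 1.3(45.92) + 0.6(163.42) = 279.11
(4) 1.4(89.90) = 125.86
(5) 1.3(89.90) + 1.75(99.50) + 0.7(123.99) = 116.87 + 174.13 + 86.79 = 377.79
(6) 0.9(89.90) - 1.0(45.92) = 80.91 - 45.92 = 34.99
The largest value is 377.79 kN from combination 5.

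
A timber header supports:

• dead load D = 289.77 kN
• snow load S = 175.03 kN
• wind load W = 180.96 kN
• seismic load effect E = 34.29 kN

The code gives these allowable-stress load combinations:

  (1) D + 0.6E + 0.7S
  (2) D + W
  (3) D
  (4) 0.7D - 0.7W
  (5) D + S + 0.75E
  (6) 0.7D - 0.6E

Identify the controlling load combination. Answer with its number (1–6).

(1) 1.0(289.77) + 0.6(34.29) + 0.7(175.03) = 432.87
(2) 1.0(289.77) + 1.0(180.96) = 289.77 + 180.96 = 470.73
(3) 1.0(289.77) = 289.77
(4) 0.7(289.77) - 0.7(180.96) = 202.84 - 126.67 = 76.17
(5) 1.0(289.77) + 1.0(175.03) + 0.75(34.29) = 289.77 + 175.03 + 25.72 = 490.52
(6) 0.7(289.77) - 0.6(34.29) = 202.84 - 20.57 = 182.27
The largest value is 490.52 kN from combination 5.

Combination 5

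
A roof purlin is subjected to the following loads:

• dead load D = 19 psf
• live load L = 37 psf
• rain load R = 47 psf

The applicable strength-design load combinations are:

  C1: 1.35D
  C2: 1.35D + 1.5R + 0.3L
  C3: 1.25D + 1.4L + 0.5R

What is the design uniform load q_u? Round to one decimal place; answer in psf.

C1: 1.35(19) = 25.7
C2: 1.35(19) + 1.5(47) + 0.3(37) = 25.7 + 70.5 + 11.1 = 107.3
C3: 1.25(19) + 1.4(37) + 0.5(47) = 23.8 + 51.8 + 23.5 = 99.1
Combination 2 governs: q_u = 107.3 psf.

107.3 psf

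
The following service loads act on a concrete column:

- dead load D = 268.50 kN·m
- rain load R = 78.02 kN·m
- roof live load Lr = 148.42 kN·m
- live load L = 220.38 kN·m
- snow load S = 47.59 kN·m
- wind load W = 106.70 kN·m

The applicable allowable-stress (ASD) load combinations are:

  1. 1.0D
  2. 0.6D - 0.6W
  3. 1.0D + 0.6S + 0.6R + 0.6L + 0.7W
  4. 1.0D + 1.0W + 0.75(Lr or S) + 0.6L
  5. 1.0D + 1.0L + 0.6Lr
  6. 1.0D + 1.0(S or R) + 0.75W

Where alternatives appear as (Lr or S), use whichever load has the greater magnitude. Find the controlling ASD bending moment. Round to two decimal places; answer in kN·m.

(Lr or S) → Lr = 148.42 kN·m; (S or R) → R = 78.02 kN·m.
1. 1.0(268.50) = 268.50
2. 0.6(268.50) - 0.6(106.70) = 161.10 - 64.02 = 97.08
3. 1.0(268.50) + 0.6(47.59) + 0.6(78.02) + 0.6(220.38) + 0.7(106.70) = 268.50 + 28.55 + 46.81 + 132.23 + 74.69 = 550.78
4. 1.0(268.50) + 1.0(106.70) + 0.75(148.42) + 0.6(220.38) = 618.74
5. 1.0(268.50) + 1.0(220.38) + 0.6(148.42) = 268.50 + 220.38 + 89.05 = 577.93
6. 1.0(268.50) + 1.0(78.02) + 0.75(106.70) = 268.50 + 78.02 + 80.03 = 426.55
The controlling combination is 4, giving 618.74 kN·m.

618.74 kN·m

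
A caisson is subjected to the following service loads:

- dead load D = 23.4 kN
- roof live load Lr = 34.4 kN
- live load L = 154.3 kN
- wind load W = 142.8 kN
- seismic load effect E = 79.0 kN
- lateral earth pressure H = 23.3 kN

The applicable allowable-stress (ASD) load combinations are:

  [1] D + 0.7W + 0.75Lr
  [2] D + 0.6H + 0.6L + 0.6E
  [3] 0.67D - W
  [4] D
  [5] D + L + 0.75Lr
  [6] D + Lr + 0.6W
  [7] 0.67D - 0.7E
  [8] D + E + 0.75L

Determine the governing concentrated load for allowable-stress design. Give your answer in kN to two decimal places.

[1] 1.0(23.4) + 0.7(142.8) + 0.75(34.4) = 23.40 + 99.96 + 25.80 = 149.16
[2] 1.0(23.4) + 0.6(23.3) + 0.6(154.3) + 0.6(79.0) = 23.40 + 13.98 + 92.58 + 47.40 = 177.36
[3] 0.67(23.4) - 1.0(142.8) = 15.68 - 142.80 = -127.12
[4] 1.0(23.4) = 23.40
[5] 1.0(23.4) + 1.0(154.3) + 0.75(34.4) = 23.40 + 154.30 + 25.80 = 203.50
[6] 1.0(23.4) + 1.0(34.4) + 0.6(142.8) = 23.40 + 34.40 + 85.68 = 143.48
[7] 0.67(23.4) - 0.7(79.0) = 15.68 - 55.30 = -39.62
[8] 1.0(23.4) + 1.0(79.0) + 0.75(154.3) = 23.40 + 79.00 + 115.73 = 218.13
Maximum is from combination 8.

218.13 kN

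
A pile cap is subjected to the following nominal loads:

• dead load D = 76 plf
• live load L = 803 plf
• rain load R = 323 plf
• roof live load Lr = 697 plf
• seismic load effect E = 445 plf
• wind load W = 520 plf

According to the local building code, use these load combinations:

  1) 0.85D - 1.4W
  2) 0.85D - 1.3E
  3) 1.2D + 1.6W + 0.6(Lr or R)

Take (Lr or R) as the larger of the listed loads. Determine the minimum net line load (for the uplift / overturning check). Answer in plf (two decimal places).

-663.40 plf

(Lr or R) → Lr = 697 plf.
1) 0.85(76) - 1.4(520) = -663.40
2) 0.85(76) - 1.3(445) = -513.90
3) 1.2(76) + 1.6(520) + 0.6(697) = 1341.40
Combination 1 gives the minimum: -663.40 plf.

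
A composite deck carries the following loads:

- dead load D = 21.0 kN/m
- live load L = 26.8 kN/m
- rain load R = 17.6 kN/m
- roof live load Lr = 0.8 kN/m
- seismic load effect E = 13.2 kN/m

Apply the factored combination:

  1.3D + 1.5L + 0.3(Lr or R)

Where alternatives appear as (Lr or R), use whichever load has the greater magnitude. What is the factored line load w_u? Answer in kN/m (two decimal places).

72.78 kN/m

(Lr or R) → R = 17.6 kN/m.
1.3(21.0) + 1.5(26.8) + 0.3(17.6) = 72.78
w_u = 72.78 kN/m.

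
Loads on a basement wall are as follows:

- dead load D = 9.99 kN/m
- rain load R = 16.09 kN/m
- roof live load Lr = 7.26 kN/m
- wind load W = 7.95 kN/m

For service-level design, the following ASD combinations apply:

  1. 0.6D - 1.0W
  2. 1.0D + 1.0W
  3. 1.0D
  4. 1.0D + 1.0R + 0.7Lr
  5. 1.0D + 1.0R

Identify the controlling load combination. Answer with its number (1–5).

Combination 4

1. 0.6(9.99) - 1.0(7.95) = 5.99 - 7.95 = -1.96
2. 1.0(9.99) + 1.0(7.95) = 9.99 + 7.95 = 17.94
3. 1.0(9.99) = 9.99
4. 1.0(9.99) + 1.0(16.09) + 0.7(7.26) = 9.99 + 16.09 + 5.08 = 31.16
5. 1.0(9.99) + 1.0(16.09) = 9.99 + 16.09 = 26.08
The largest value is 31.16 kN/m from combination 4.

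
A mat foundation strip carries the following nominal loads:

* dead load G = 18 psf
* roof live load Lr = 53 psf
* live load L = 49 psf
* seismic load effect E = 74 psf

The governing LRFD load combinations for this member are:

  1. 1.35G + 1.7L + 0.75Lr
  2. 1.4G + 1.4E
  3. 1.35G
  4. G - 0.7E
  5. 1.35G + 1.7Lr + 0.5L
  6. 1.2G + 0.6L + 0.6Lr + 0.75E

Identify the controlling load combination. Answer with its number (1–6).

Combination 1

1. 1.35(18) + 1.7(49) + 0.75(53) = 24.3 + 83.3 + 39.8 = 147.4
2. 1.4(18) + 1.4(74) = 25.2 + 103.6 = 128.8
3. 1.35(18) = 24.3
4. 1.0(18) - 0.7(74) = 18.0 - 51.8 = -33.8
5. 1.35(18) + 1.7(53) + 0.5(49) = 24.3 + 90.1 + 24.5 = 138.9
6. 1.2(18) + 0.6(49) + 0.6(53) + 0.75(74) = 21.6 + 29.4 + 31.8 + 55.5 = 138.3
The largest value is 147.4 psf from combination 1.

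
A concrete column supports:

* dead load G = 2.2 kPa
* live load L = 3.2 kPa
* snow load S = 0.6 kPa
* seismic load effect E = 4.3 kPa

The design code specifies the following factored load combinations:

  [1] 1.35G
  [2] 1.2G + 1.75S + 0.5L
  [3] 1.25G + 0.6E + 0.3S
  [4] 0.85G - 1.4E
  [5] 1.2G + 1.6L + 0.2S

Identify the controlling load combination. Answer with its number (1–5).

Combination 5

[1] 1.35(2.2) = 3.0
[2] 1.2(2.2) + 1.75(0.6) + 0.5(3.2) = 5.3
[3] 1.25(2.2) + 0.6(4.3) + 0.3(0.6) = 5.5
[4] 0.85(2.2) - 1.4(4.3) = -4.2
[5] 1.2(2.2) + 1.6(3.2) + 0.2(0.6) = 7.9
The largest value is 7.9 kPa from combination 5.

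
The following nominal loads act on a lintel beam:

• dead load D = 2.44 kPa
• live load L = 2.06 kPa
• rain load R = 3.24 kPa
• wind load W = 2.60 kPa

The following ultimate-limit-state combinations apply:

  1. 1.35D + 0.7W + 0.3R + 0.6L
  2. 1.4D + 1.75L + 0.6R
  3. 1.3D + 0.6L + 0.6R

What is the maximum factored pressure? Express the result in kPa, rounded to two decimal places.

8.97 kPa

1. 1.35(2.44) + 0.7(2.60) + 0.3(3.24) + 0.6(2.06) = 7.32
2. 1.4(2.44) + 1.75(2.06) + 0.6(3.24) = 8.97
3. 1.3(2.44) + 0.6(2.06) + 0.6(3.24) = 6.35
The controlling combination is 2, giving 8.97 kPa.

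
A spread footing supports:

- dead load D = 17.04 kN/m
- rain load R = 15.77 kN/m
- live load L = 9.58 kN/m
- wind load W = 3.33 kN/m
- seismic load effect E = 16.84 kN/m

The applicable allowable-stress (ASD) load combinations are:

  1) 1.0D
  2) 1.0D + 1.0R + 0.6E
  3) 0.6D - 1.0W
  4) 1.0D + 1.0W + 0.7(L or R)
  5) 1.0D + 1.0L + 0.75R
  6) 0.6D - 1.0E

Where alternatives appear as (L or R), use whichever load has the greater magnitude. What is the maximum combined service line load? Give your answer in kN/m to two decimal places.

(L or R) → R = 15.77 kN/m.
1) 1.0(17.04) = 17.04
2) 1.0(17.04) + 1.0(15.77) + 0.6(16.84) = 17.04 + 15.77 + 10.10 = 42.91
3) 0.6(17.04) - 1.0(3.33) = 10.22 - 3.33 = 6.89
4) 1.0(17.04) + 1.0(3.33) + 0.7(15.77) = 17.04 + 3.33 + 11.04 = 31.41
5) 1.0(17.04) + 1.0(9.58) + 0.75(15.77) = 17.04 + 9.58 + 11.83 = 38.45
6) 0.6(17.04) - 1.0(16.84) = 10.22 - 16.84 = -6.62
Maximum is from combination 2.

42.91 kN/m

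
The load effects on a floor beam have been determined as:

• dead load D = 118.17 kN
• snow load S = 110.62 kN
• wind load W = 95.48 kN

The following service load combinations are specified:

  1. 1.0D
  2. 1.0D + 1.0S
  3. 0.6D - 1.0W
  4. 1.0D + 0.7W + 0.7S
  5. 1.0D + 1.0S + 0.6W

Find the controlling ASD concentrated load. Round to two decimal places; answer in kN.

1. 1.0(118.17) = 118.17
2. 1.0(118.17) + 1.0(110.62) = 118.17 + 110.62 = 228.79
3. 0.6(118.17) - 1.0(95.48) = 70.90 - 95.48 = -24.58
4. 1.0(118.17) + 0.7(95.48) + 0.7(110.62) = 118.17 + 66.84 + 77.43 = 262.44
5. 1.0(118.17) + 1.0(110.62) + 0.6(95.48) = 118.17 + 110.62 + 57.29 = 286.08
Combination 5 governs: P = 286.08 kN.

286.08 kN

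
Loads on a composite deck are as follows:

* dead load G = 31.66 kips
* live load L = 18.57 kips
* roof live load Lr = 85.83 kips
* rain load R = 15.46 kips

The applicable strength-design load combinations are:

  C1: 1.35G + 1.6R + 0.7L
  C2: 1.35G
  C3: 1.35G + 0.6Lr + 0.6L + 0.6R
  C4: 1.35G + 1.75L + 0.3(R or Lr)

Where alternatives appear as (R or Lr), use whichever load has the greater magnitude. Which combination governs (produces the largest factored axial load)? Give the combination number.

Combination 3

(R or Lr) → Lr = 85.83 kips.
C1: 1.35(31.66) + 1.6(15.46) + 0.7(18.57) = 80.48
C2: 1.35(31.66) = 42.74
C3: 1.35(31.66) + 0.6(85.83) + 0.6(18.57) + 0.6(15.46) = 114.66
C4: 1.35(31.66) + 1.75(18.57) + 0.3(85.83) = 100.99
The largest value is 114.66 kips from combination 3.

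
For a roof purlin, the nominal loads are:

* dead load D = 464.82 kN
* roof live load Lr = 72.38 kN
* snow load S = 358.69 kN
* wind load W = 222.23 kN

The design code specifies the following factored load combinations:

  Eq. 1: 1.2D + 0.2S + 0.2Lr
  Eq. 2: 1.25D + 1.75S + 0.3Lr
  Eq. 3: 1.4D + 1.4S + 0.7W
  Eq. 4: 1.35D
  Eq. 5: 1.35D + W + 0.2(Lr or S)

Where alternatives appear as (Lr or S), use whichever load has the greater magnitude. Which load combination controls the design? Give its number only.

(Lr or S) → S = 358.69 kN.
Eq. 1: 1.2(464.82) + 0.2(358.69) + 0.2(72.38) = 557.78 + 71.74 + 14.48 = 644.00
Eq. 2: 1.25(464.82) + 1.75(358.69) + 0.3(72.38) = 581.03 + 627.71 + 21.71 = 1230.45
Eq. 3: 1.4(464.82) + 1.4(358.69) + 0.7(222.23) = 650.75 + 502.17 + 155.56 = 1308.48
Eq. 4: 1.35(464.82) = 627.51
Eq. 5: 1.35(464.82) + 1.0(222.23) + 0.2(358.69) = 627.51 + 222.23 + 71.74 = 921.48
The largest value is 1308.48 kN from combination 3.

Combination 3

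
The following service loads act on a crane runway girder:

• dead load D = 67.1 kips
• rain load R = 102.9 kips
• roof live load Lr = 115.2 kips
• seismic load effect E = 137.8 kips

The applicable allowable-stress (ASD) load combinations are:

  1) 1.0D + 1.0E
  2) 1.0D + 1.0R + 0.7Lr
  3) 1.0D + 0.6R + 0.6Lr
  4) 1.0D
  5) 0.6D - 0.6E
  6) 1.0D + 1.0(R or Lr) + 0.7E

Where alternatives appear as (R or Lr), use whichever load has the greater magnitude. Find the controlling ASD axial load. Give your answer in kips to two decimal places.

(R or Lr) → Lr = 115.2 kips.
1) 1.0(67.1) + 1.0(137.8) = 204.90
2) 1.0(67.1) + 1.0(102.9) + 0.7(115.2) = 250.64
3) 1.0(67.1) + 0.6(102.9) + 0.6(115.2) = 197.96
4) 1.0(67.1) = 67.10
5) 0.6(67.1) - 0.6(137.8) = -42.42
6) 1.0(67.1) + 1.0(115.2) + 0.7(137.8) = 278.76
Maximum is from combination 6.

278.76 kips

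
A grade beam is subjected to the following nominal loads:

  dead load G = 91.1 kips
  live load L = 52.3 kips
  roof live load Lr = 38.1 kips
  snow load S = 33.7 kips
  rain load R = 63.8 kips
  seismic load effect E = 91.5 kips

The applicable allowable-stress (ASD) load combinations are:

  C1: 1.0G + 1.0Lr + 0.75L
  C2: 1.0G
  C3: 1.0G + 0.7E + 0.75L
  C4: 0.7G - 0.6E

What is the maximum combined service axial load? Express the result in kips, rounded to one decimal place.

194.4 kips

C1: 1.0(91.1) + 1.0(38.1) + 0.75(52.3) = 91.1 + 38.1 + 39.2 = 168.4
C2: 1.0(91.1) = 91.1
C3: 1.0(91.1) + 0.7(91.5) + 0.75(52.3) = 91.1 + 64.1 + 39.2 = 194.4
C4: 0.7(91.1) - 0.6(91.5) = 63.8 - 54.9 = 8.9
Combination 3 governs: P = 194.4 kips.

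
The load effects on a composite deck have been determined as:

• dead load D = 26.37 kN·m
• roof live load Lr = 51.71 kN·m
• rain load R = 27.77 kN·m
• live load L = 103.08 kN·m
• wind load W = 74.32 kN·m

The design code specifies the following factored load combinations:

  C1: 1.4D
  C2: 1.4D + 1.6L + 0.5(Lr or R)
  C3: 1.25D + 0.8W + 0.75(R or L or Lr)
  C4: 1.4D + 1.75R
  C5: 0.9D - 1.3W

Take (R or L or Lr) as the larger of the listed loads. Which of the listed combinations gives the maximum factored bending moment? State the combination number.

(Lr or R) → Lr = 51.71 kN·m; (R or L or Lr) → L = 103.08 kN·m.
C1: 1.4(26.37) = 36.92
C2: 1.4(26.37) + 1.6(103.08) + 0.5(51.71) = 227.70
C3: 1.25(26.37) + 0.8(74.32) + 0.75(103.08) = 169.73
C4: 1.4(26.37) + 1.75(27.77) = 85.52
C5: 0.9(26.37) - 1.3(74.32) = -72.88
The largest value is 227.70 kN·m from combination 2.

Combination 2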